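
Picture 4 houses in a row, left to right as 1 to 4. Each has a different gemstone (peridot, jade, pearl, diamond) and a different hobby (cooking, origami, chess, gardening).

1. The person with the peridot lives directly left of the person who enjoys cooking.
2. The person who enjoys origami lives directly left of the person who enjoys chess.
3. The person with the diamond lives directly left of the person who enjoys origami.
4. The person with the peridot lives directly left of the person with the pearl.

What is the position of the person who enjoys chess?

So house 1 gets gardening for hobby.
The person with the diamond is narrowed to house 1 or 2; consider each.
Placing it in house 2 leads to a contradiction, so it's in house 1.
The person who enjoys origami is in house 2 (clue 3).
The person who enjoys chess is in house 3 (clue 2).
So house 4 gets cooking for hobby.
Clue 1 places the person with the peridot in house 3.
Clue 4: the person with the pearl is in house 4.
The only gemstone still possible for house 2 is jade.
So: house 1 = diamond/gardening, house 2 = jade/origami, house 3 = peridot/chess, house 4 = pearl/cooking.

3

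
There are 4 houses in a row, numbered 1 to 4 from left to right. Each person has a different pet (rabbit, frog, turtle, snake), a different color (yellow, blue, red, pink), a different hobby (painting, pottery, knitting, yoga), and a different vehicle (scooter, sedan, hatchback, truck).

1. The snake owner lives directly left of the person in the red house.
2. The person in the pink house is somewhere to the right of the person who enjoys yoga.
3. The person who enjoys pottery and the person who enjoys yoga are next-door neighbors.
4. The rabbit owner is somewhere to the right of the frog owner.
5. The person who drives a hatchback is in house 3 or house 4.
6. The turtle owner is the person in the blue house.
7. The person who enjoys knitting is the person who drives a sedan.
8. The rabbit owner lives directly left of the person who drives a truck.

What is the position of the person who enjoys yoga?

House 4 pet: only turtle fits.
By clue 6, the person in the blue house is in house 4.
House 1's color must be yellow (nothing else left).
So house 3 gets rabbit for pet.
The person who drives a truck is in house 4 (clue 8).
That leaves painting as the hobby for house 4.
So house 3 gets hatchback for vehicle.
House 3's hobby must be pottery (nothing else left).
By clue 3, the person who enjoys yoga is in house 2.
So house 1 gets knitting for hobby.
By clue 2, the person in the pink house is in house 3.
The person who drives a sedan is in house 1 (clue 7).
So house 2 gets red for color.
House 2 vehicle: only scooter fits.
By clue 1, the snake owner is in house 1.
House 2's pet must be frog (nothing else left).
So: house 1 = snake/yellow/knitting/sedan, house 2 = frog/red/yoga/scooter, house 3 = rabbit/pink/pottery/hatchback, house 4 = turtle/blue/painting/truck.

2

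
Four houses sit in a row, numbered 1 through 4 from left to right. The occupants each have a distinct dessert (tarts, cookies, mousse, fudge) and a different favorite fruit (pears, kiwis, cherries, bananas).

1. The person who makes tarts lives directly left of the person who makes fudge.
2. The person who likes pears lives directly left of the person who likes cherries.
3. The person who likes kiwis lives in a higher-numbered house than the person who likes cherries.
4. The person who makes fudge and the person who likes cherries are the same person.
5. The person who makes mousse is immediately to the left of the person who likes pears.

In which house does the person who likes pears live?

House 4 dessert: only cookies fits.
So house 1 gets bananas for favorite fruit.
The only favorite fruit still possible for house 4 is kiwis.
Clue 2: the person who likes pears is in house 2.
Clue 2: the person who likes cherries is in house 3.
Clue 4: the person who makes fudge is in house 3.
By clue 5, the person who makes mousse is in house 1.
So house 2 gets tarts for dessert.
So: house 1 = mousse/bananas, house 2 = tarts/pears, house 3 = fudge/cherries, house 4 = cookies/kiwis.

2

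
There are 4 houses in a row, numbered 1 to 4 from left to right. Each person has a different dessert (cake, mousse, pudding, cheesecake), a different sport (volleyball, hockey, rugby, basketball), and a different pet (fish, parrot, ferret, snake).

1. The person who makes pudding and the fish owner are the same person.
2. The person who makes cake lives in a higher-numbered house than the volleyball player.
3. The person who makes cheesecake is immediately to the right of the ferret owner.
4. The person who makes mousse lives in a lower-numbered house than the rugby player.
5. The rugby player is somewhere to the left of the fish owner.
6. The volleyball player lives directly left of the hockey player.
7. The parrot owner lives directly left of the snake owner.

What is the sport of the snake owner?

The only dessert still possible for house 1 is mousse.
The person who makes pudding is narrowed to house 3 or 4; consider each.
Placing it in house 3 leads to a contradiction, so it's in house 4.
Clue 1: the fish owner is in house 4.
House 4 sport: only basketball fits.
House 3's pet must be snake (nothing else left).
From clue 7, the parrot owner must be in house 2.
House 1's sport must be volleyball (nothing else left).
That leaves ferret as the pet for house 1.
From clue 3, the person who makes cheesecake must be in house 2.
Clue 6 places the hockey player in house 2.
That leaves cake as the dessert for house 3.
The only sport still possible for house 3 is rugby.
So: house 1 = mousse/volleyball/ferret, house 2 = cheesecake/hockey/parrot, house 3 = cake/rugby/snake, house 4 = pudding/basketball/fish.

rugby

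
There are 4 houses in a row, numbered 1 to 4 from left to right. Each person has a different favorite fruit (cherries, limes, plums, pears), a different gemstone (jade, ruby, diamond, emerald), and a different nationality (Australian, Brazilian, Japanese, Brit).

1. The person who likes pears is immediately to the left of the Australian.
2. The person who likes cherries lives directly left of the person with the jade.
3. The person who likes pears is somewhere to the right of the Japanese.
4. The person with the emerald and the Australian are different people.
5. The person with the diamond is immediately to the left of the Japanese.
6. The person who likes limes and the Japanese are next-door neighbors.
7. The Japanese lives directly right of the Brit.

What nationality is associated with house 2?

Japanese

Clue 5 places the person with the diamond in house 1.
Clue 5 places the Japanese in house 2.
Clue 7: the Brit is in house 1.
So house 4 gets plums for favorite fruit.
The person who likes pears is in house 3 (clue 3).
The only favorite fruit still possible for house 2 is cherries.
Clue 1 places the Australian in house 4.
By clue 2, the person with the jade is in house 3.
That leaves limes as the favorite fruit for house 1.
The only gemstone still possible for house 2 is emerald.
That leaves ruby as the gemstone for house 4.
That leaves Brazilian as the nationality for house 3.
So: house 1 = limes/diamond/Brit, house 2 = cherries/emerald/Japanese, house 3 = pears/jade/Brazilian, house 4 = plums/ruby/Australian.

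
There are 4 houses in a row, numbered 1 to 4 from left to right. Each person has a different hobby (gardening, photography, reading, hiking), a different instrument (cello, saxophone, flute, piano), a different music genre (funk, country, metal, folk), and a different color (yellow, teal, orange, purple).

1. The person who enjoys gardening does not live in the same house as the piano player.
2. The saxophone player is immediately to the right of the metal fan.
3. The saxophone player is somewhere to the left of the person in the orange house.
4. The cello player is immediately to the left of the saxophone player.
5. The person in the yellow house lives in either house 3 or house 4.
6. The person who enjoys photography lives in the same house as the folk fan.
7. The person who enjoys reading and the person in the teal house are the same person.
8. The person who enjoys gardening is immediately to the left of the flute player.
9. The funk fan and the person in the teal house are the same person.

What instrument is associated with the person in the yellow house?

The cello player is narrowed to house 1 or 2; consider each.
Placing it in house 1 leads to a contradiction, so it's in house 2.
By clue 4, the saxophone player is in house 3.
House 1 instrument: only piano fits.
So house 4 gets flute for instrument.
The metal fan is in house 2 (clue 2).
Clue 3 places the person in the orange house in house 4.
The person who enjoys gardening is in house 3 (clue 8).
From clue 9, the funk fan must be in house 1.
Clue 9: the person in the teal house is in house 1.
House 3's music genre must be country (nothing else left).
So house 4 gets folk for music genre.
The only color still possible for house 2 is purple.
House 3's color must be yellow (nothing else left).
From clue 6, the person who enjoys photography must be in house 4.
Clue 7: the person who enjoys reading is in house 1.
That leaves hiking as the hobby for house 2.
So: house 1 = reading/piano/funk/teal, house 2 = hiking/cello/metal/purple, house 3 = gardening/saxophone/country/yellow, house 4 = photography/flute/folk/orange.

saxophone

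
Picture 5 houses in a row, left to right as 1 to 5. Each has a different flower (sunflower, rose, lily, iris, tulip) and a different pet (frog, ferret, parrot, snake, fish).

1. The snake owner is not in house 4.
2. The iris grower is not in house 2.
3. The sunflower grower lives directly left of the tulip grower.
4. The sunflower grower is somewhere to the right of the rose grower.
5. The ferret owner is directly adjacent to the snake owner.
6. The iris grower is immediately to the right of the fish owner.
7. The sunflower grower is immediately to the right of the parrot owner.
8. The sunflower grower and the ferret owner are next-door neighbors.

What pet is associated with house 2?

snake

The iris grower is narrowed to house 3 or 4 or 5; consider each.
Placing it in house 3 and house 4 leads to a contradiction, so it's in house 5.
The fish owner is in house 4 (clue 6).
That leaves frog as the pet for house 5.
The rose grower is narrowed to house 1 or 2; consider each.
Placing it in house 2 leads to a contradiction, so it's in house 1.
The sunflower grower is narrowed to house 2 or 3; consider each.
Placing it in house 3 leads to a contradiction, so it's in house 2.
Clue 3 places the tulip grower in house 3.
By clue 7, the parrot owner is in house 1.
House 4 flower: only lily fits.
That leaves snake as the pet for house 2.
House 3's pet must be ferret (nothing else left).
So: house 1 = rose/parrot, house 2 = sunflower/snake, house 3 = tulip/ferret, house 4 = lily/fish, house 5 = iris/frog.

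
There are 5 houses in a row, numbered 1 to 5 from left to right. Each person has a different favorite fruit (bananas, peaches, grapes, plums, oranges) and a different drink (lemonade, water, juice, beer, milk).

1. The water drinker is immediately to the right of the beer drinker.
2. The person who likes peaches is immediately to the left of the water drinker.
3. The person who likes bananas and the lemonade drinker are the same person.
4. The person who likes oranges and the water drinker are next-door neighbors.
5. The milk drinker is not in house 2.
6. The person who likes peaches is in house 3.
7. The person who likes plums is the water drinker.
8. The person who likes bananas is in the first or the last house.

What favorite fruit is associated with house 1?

From clue 6, the person who likes peaches must be in house 3.
The water drinker is in house 4 (clue 2).
Clue 4: the person who likes oranges is in house 5.
Clue 7: the person who likes plums is in house 4.
So house 2 gets grapes for favorite fruit.
From clue 1, the beer drinker must be in house 3.
From clue 3, the lemonade drinker must be in house 1.
House 1's favorite fruit must be bananas (nothing else left).
House 2 drink: only juice fits.
So house 5 gets milk for drink.
So: house 1 = bananas/lemonade, house 2 = grapes/juice, house 3 = peaches/beer, house 4 = plums/water, house 5 = oranges/milk.

bananas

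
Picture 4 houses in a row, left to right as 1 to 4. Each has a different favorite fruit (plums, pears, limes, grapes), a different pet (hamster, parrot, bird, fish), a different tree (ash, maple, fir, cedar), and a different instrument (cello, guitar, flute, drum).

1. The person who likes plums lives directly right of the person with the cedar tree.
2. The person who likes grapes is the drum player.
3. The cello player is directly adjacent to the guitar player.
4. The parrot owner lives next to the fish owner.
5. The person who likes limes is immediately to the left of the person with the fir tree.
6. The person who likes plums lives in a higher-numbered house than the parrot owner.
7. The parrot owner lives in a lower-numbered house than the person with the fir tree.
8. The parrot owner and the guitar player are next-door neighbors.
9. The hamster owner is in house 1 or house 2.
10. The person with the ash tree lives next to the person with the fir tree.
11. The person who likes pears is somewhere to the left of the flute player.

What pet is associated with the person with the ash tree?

bird

The hamster owner is narrowed to house 1 or 2; consider each.
Placing it in house 2 leads to a contradiction, so it's in house 1.
The only tree still possible for house 1 is maple.
The person who likes limes is narrowed to house 2 or 3; consider each.
Placing it in house 3 leads to a contradiction, so it's in house 2.
From clue 5, the person with the fir tree must be in house 3.
From clue 7, the parrot owner must be in house 2.
The only tree still possible for house 2 is cedar.
So house 4 gets ash for tree.
Clue 1: the person who likes plums is in house 3.
By clue 4, the fish owner is in house 3.
So house 1 gets pears for favorite fruit.
The only favorite fruit still possible for house 4 is grapes.
That leaves bird as the pet for house 4.
Clue 2 places the drum player in house 4.
That leaves guitar as the instrument for house 1.
House 3's instrument must be flute (nothing else left).
So house 2 gets cello for instrument.
So: house 1 = pears/hamster/maple/guitar, house 2 = limes/parrot/cedar/cello, house 3 = plums/fish/fir/flute, house 4 = grapes/bird/ash/drum.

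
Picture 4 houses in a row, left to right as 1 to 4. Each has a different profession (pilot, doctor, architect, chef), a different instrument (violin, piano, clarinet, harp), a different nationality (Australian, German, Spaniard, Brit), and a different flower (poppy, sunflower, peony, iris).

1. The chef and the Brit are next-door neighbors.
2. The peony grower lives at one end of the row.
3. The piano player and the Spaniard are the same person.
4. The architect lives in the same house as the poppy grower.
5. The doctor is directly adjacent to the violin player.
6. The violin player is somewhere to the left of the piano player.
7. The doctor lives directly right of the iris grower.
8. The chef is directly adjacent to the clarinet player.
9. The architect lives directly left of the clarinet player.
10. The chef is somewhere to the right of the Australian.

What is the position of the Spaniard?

4

The peony grower is narrowed to house 1 or 4; consider each.
Placing it in house 1 leads to a contradiction, so it's in house 4.
The architect is narrowed to house 1 or 2 or 3; consider each.
Placing it in house 2 and house 3 leads to a contradiction, so it's in house 1.
From clue 4, the poppy grower must be in house 1.
From clue 9, the clarinet player must be in house 2.
By clue 7, the doctor is in house 4.
The iris grower is in house 3 (clue 7).
From clue 8, the chef must be in house 3.
House 2's profession must be pilot (nothing else left).
The only flower still possible for house 2 is sunflower.
Clue 5: the violin player is in house 3.
Clue 6 places the piano player in house 4.
House 1 instrument: only harp fits.
By clue 3, the Spaniard is in house 4.
House 2's nationality must be Brit (nothing else left).
House 3 nationality: only German fits.
The only nationality still possible for house 1 is Australian.
So: house 1 = architect/harp/Australian/poppy, house 2 = pilot/clarinet/Brit/sunflower, house 3 = chef/violin/German/iris, house 4 = doctor/piano/Spaniard/peony.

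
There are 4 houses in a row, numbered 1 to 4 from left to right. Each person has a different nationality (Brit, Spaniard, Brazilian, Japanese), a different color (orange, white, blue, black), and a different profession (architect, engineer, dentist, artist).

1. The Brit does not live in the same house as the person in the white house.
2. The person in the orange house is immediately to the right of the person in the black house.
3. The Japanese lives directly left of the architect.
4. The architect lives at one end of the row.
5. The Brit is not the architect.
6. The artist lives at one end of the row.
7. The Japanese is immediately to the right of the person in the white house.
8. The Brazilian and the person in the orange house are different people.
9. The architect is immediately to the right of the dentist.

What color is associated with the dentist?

black

By clue 4, the architect is in house 4.
By clue 9, the dentist is in house 3.
The only profession still possible for house 1 is artist.
That leaves engineer as the profession for house 2.
Clue 3: the Japanese is in house 3.
Clue 7: the person in the white house is in house 2.
The Brit is in house 1 (clue 1).
Clue 2 places the person in the orange house in house 4.
By clue 2, the person in the black house is in house 3.
The only nationality still possible for house 2 is Brazilian.
So house 4 gets Spaniard for nationality.
The only color still possible for house 1 is blue.
So: house 1 = Brit/blue/artist, house 2 = Brazilian/white/engineer, house 3 = Japanese/black/dentist, house 4 = Spaniard/orange/architect.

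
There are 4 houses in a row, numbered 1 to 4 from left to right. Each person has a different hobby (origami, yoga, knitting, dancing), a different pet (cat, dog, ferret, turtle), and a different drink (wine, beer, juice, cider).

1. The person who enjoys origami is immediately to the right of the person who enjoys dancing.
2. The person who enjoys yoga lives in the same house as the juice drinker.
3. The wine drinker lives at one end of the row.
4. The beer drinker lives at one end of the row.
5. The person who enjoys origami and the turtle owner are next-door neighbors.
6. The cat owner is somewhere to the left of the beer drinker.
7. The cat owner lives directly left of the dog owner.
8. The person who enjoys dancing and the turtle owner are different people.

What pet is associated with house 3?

From clue 6, the beer drinker must be in house 4.
House 1 drink: only wine fits.
The person who enjoys yoga is narrowed to house 2 or 3; consider each.
Placing it in house 2 leads to a contradiction, so it's in house 3.
Clue 2 places the juice drinker in house 3.
So house 2 gets cider for drink.
From clue 1, the person who enjoys origami must be in house 2.
From clue 1, the person who enjoys dancing must be in house 1.
Clue 8 places the turtle owner in house 3.
The only hobby still possible for house 4 is knitting.
By clue 7, the cat owner is in house 1.
By clue 7, the dog owner is in house 2.
That leaves ferret as the pet for house 4.
So: house 1 = dancing/cat/wine, house 2 = origami/dog/cider, house 3 = yoga/turtle/juice, house 4 = knitting/ferret/beer.

turtle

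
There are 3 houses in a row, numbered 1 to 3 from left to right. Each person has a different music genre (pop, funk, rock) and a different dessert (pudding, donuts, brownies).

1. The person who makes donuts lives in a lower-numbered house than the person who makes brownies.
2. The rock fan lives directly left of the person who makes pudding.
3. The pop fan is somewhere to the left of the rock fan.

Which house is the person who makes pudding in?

3

By clue 3, the pop fan is in house 1.
Clue 3 places the rock fan in house 2.
That leaves funk as the music genre for house 3.
The only dessert still possible for house 1 is donuts.
Clue 2 places the person who makes pudding in house 3.
House 2 dessert: only brownies fits.
So: house 1 = pop/donuts, house 2 = rock/brownies, house 3 = funk/pudding.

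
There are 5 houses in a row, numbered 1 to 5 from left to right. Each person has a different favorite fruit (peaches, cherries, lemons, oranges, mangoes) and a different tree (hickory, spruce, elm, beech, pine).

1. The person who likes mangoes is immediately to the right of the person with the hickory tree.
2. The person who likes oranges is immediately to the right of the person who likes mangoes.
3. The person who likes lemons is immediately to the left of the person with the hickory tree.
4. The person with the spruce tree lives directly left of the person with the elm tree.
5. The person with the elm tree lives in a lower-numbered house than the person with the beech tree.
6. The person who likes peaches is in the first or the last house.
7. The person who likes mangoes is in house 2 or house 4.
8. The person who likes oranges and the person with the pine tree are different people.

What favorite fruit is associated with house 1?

peaches

Clue 1: the person who likes mangoes is in house 4.
The person with the hickory tree is in house 3 (clue 1).
From clue 2, the person who likes oranges must be in house 5.
Clue 3: the person who likes lemons is in house 2.
So house 3 gets cherries for favorite fruit.
The only tree still possible for house 5 is beech.
By clue 4, the person with the spruce tree is in house 1.
By clue 4, the person with the elm tree is in house 2.
That leaves peaches as the favorite fruit for house 1.
House 4 tree: only pine fits.
So: house 1 = peaches/spruce, house 2 = lemons/elm, house 3 = cherries/hickory, house 4 = mangoes/pine, house 5 = oranges/beech.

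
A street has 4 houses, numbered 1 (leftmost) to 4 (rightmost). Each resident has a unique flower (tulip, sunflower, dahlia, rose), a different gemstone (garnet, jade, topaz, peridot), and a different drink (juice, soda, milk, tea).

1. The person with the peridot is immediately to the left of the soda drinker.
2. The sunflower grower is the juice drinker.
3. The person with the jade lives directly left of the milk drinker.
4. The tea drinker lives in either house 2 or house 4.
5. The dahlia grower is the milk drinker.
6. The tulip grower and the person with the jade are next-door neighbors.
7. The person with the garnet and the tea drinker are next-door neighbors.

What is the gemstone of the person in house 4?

topaz

That leaves topaz as the gemstone for house 4.
That leaves juice as the drink for house 1.
Clue 2 places the sunflower grower in house 1.
The person with the garnet is narrowed to house 1 or 3; consider each.
Placing it in house 3 leads to a contradiction, so it's in house 1.
The tea drinker is in house 2 (clue 7).
The dahlia grower is narrowed to house 3 or 4; consider each.
Placing it in house 3 leads to a contradiction, so it's in house 4.
Clue 5 places the milk drinker in house 4.
That leaves soda as the drink for house 3.
Clue 1 places the person with the peridot in house 2.
Clue 3 places the person with the jade in house 3.
The tulip grower is in house 2 (clue 6).
So house 3 gets rose for flower.
So: house 1 = sunflower/garnet/juice, house 2 = tulip/peridot/tea, house 3 = rose/jade/soda, house 4 = dahlia/topaz/milk.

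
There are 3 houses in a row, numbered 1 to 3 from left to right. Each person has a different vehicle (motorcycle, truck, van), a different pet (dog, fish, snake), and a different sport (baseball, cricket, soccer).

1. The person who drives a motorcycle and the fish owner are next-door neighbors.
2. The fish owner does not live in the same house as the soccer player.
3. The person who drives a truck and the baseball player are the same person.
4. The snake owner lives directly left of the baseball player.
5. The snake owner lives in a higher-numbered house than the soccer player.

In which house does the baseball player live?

3

Clue 5 places the snake owner in house 2.
Clue 5: the soccer player is in house 1.
The person who drives a motorcycle is in house 2 (clue 1).
By clue 2, the fish owner is in house 3.
Clue 4: the baseball player is in house 3.
House 1's vehicle must be van (nothing else left).
The only vehicle still possible for house 3 is truck.
House 1 pet: only dog fits.
So house 2 gets cricket for sport.
So: house 1 = van/dog/soccer, house 2 = motorcycle/snake/cricket, house 3 = truck/fish/baseball.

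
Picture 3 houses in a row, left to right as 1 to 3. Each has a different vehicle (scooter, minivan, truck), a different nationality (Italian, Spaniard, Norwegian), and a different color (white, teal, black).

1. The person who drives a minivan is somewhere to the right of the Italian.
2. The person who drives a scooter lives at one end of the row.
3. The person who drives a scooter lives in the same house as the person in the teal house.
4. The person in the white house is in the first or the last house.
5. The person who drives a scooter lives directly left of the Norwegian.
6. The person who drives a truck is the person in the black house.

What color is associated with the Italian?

Clue 5 places the person who drives a scooter in house 1.
Clue 5: the Norwegian is in house 2.
House 3's nationality must be Spaniard (nothing else left).
House 2 color: only black fits.
Clue 3: the person in the teal house is in house 1.
Clue 6 places the person who drives a truck in house 2.
House 3's vehicle must be minivan (nothing else left).
The only nationality still possible for house 1 is Italian.
House 3 color: only white fits.
So: house 1 = scooter/Italian/teal, house 2 = truck/Norwegian/black, house 3 = minivan/Spaniard/white.

teal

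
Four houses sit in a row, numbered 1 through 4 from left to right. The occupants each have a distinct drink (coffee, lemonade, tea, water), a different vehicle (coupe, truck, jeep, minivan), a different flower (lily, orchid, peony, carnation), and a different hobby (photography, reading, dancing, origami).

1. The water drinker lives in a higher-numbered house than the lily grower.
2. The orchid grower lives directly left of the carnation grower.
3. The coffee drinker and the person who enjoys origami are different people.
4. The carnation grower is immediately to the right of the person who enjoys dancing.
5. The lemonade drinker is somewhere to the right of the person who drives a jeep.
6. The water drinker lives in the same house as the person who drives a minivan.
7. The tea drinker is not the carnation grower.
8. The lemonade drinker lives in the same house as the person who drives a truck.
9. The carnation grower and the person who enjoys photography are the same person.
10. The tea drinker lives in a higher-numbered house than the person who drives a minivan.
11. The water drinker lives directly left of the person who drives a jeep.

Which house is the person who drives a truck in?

From clue 11, the water drinker must be in house 2.
The person who drives a jeep is in house 3 (clue 11).
That leaves coffee as the drink for house 1.
House 1's vehicle must be coupe (nothing else left).
House 2's vehicle must be minivan (nothing else left).
House 4 vehicle: only truck fits.
The lily grower is in house 1 (clue 1).
Clue 5: the lemonade drinker is in house 4.
So house 3 gets tea for drink.
Clue 7 places the carnation grower in house 4.
From clue 9, the person who enjoys photography must be in house 4.
The only hobby still possible for house 1 is reading.
Clue 2: the orchid grower is in house 3.
Clue 4 places the person who enjoys dancing in house 3.
So house 2 gets peony for flower.
So house 2 gets origami for hobby.
So: house 1 = coffee/coupe/lily/reading, house 2 = water/minivan/peony/origami, house 3 = tea/jeep/orchid/dancing, house 4 = lemonade/truck/carnation/photography.

4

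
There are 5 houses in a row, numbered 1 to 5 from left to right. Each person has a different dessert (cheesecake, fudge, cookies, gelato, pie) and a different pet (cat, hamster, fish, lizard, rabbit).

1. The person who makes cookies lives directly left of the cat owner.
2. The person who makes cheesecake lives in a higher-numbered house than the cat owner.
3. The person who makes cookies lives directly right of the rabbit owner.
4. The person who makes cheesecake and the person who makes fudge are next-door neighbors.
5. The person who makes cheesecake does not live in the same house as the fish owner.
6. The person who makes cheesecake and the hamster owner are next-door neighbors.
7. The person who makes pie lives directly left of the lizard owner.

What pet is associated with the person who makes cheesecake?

The person who makes cheesecake is narrowed to house 4 or 5; consider each.
Placing it in house 5 leads to a contradiction, so it's in house 4.
The cat owner is in house 3 (clue 2).
That leaves lizard as the pet for house 4.
So house 5 gets hamster for pet.
Clue 1: the person who makes cookies is in house 2.
From clue 3, the rabbit owner must be in house 1.
The person who makes pie is in house 3 (clue 7).
So house 1 gets gelato for dessert.
So house 5 gets fudge for dessert.
House 2 pet: only fish fits.
So: house 1 = gelato/rabbit, house 2 = cookies/fish, house 3 = pie/cat, house 4 = cheesecake/lizard, house 5 = fudge/hamster.

lizard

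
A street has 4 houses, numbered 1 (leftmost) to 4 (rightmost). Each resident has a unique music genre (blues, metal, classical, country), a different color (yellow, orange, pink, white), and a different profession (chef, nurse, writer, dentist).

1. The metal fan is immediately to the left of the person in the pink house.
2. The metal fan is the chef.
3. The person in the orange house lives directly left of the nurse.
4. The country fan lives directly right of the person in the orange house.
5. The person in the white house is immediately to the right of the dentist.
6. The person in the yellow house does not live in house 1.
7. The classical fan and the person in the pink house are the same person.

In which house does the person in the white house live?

2

House 1 color: only orange fits.
The nurse is in house 2 (clue 3).
Clue 4 places the country fan in house 2.
That leaves writer as the profession for house 4.
The classical fan is in house 4 (clue 7).
From clue 7, the person in the pink house must be in house 4.
House 2's color must be white (nothing else left).
That leaves yellow as the color for house 3.
From clue 1, the metal fan must be in house 3.
The chef is in house 3 (clue 2).
Clue 5: the dentist is in house 1.
So house 1 gets blues for music genre.
So: house 1 = blues/orange/dentist, house 2 = country/white/nurse, house 3 = metal/yellow/chef, house 4 = classical/pink/writer.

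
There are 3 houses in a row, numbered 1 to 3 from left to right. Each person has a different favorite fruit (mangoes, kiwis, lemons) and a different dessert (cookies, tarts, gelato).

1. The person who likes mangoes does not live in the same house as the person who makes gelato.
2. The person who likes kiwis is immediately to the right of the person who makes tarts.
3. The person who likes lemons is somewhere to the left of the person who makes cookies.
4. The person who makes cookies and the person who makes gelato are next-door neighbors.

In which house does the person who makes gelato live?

2

The person who likes kiwis is narrowed to house 2 or 3; consider each.
Placing it in house 3 leads to a contradiction, so it's in house 2.
The person who makes tarts is in house 1 (clue 2).
House 1's favorite fruit must be lemons (nothing else left).
The only favorite fruit still possible for house 3 is mangoes.
By clue 1, the person who makes gelato is in house 2.
Clue 4: the person who makes cookies is in house 3.
So: house 1 = lemons/tarts, house 2 = kiwis/gelato, house 3 = mangoes/cookies.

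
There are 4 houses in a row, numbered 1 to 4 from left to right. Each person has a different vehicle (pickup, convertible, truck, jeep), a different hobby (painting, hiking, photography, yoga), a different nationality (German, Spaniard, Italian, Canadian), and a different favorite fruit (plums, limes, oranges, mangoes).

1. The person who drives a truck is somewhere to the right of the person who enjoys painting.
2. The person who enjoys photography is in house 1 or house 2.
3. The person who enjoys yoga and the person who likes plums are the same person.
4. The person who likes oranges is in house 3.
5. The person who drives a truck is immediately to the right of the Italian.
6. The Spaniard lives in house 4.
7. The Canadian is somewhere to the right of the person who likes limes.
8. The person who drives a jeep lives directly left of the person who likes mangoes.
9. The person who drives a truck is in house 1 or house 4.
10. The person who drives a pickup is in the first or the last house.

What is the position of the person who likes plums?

The person who likes oranges is in house 3 (clue 4).
The Spaniard is in house 4 (clue 6).
Clue 9: the person who drives a truck is in house 4.
From clue 5, the Italian must be in house 3.
House 1 vehicle: only pickup fits.
House 2 vehicle: only convertible fits.
The only vehicle still possible for house 3 is jeep.
That leaves German as the nationality for house 1.
That leaves Canadian as the nationality for house 2.
From clue 7, the person who likes limes must be in house 1.
By clue 8, the person who likes mangoes is in house 4.
House 2's favorite fruit must be plums (nothing else left).
Clue 3 places the person who enjoys yoga in house 2.
The only hobby still possible for house 4 is hiking.
That leaves photography as the hobby for house 1.
House 3 hobby: only painting fits.
So: house 1 = pickup/photography/German/limes, house 2 = convertible/yoga/Canadian/plums, house 3 = jeep/painting/Italian/oranges, house 4 = truck/hiking/Spaniard/mangoes.

2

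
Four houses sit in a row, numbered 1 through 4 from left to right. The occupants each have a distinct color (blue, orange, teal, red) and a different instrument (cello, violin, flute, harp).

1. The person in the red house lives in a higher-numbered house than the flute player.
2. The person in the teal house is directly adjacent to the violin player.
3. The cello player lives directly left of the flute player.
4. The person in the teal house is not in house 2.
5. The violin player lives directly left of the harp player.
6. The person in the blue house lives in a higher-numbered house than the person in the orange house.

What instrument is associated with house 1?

cello

That leaves harp as the instrument for house 4.
From clue 5, the violin player must be in house 3.
The only instrument still possible for house 1 is cello.
That leaves flute as the instrument for house 2.
From clue 2, the person in the teal house must be in house 4.
So house 1 gets orange for color.
That leaves blue as the color for house 2.
So house 3 gets red for color.
So: house 1 = orange/cello, house 2 = blue/flute, house 3 = red/violin, house 4 = teal/harp.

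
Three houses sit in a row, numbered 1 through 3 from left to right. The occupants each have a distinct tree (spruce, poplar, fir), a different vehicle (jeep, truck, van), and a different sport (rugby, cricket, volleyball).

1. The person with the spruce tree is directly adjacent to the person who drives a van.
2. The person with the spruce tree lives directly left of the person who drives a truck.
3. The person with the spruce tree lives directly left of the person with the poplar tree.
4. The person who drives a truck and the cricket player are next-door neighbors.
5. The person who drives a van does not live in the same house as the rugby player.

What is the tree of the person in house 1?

fir

The person with the poplar tree is narrowed to house 2 or 3; consider each.
Placing it in house 2 leads to a contradiction, so it's in house 3.
Clue 3 places the person with the spruce tree in house 2.
House 1 tree: only fir fits.
Clue 2 places the person who drives a truck in house 3.
The cricket player is in house 2 (clue 4).
House 1's vehicle must be van (nothing else left).
So house 2 gets jeep for vehicle.
Clue 5 places the rugby player in house 3.
House 1 sport: only volleyball fits.
So: house 1 = fir/van/volleyball, house 2 = spruce/jeep/cricket, house 3 = poplar/truck/rugby.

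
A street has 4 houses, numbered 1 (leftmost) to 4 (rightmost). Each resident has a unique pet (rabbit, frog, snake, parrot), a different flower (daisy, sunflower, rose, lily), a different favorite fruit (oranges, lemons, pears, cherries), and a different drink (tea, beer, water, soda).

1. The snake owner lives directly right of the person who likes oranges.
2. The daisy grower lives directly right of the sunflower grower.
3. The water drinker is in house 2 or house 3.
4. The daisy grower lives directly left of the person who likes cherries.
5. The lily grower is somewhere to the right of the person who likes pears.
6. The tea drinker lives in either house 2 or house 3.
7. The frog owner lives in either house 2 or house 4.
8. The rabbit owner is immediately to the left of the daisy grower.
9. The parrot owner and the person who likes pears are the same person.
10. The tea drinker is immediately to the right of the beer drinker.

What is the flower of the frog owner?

House 4 drink: only soda fits.
So house 1 gets beer for drink.
By clue 10, the tea drinker is in house 2.
That leaves water as the drink for house 3.
The frog owner is narrowed to house 2 or 4; consider each.
Placing it in house 2 leads to a contradiction, so it's in house 4.
The rabbit owner is narrowed to house 1 or 2; consider each.
Placing it in house 1 leads to a contradiction, so it's in house 2.
By clue 8, the daisy grower is in house 3.
The only pet still possible for house 1 is parrot.
So house 3 gets snake for pet.
By clue 1, the person who likes oranges is in house 2.
By clue 2, the sunflower grower is in house 2.
By clue 4, the person who likes cherries is in house 4.
By clue 9, the person who likes pears is in house 1.
House 1 flower: only rose fits.
So house 4 gets lily for flower.
House 3 favorite fruit: only lemons fits.
So: house 1 = parrot/rose/pears/beer, house 2 = rabbit/sunflower/oranges/tea, house 3 = snake/daisy/lemons/water, house 4 = frog/lily/cherries/soda.

lily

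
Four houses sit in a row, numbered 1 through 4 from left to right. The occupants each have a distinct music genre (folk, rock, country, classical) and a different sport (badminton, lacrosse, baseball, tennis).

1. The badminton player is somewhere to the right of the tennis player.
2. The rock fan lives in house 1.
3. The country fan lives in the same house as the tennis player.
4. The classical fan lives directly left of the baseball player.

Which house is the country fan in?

Clue 2 places the rock fan in house 1.
House 4 music genre: only folk fits.
House 1's sport must be lacrosse (nothing else left).
So house 2 gets tennis for sport.
The country fan is in house 2 (clue 3).
The only music genre still possible for house 3 is classical.
By clue 4, the baseball player is in house 4.
That leaves badminton as the sport for house 3.
So: house 1 = rock/lacrosse, house 2 = country/tennis, house 3 = classical/badminton, house 4 = folk/baseball.

2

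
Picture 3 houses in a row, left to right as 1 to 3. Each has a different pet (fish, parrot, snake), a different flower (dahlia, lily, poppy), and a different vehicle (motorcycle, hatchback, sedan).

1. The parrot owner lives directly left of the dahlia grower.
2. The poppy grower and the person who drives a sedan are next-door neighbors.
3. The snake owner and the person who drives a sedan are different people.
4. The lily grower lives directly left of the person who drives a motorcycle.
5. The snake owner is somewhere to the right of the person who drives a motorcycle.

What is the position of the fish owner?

1

The snake owner is in house 3 (clue 5).
Clue 5: the person who drives a motorcycle is in house 2.
By clue 2, the poppy grower is in house 2.
Clue 3: the person who drives a sedan is in house 1.
By clue 4, the lily grower is in house 1.
House 3's flower must be dahlia (nothing else left).
So house 3 gets hatchback for vehicle.
The parrot owner is in house 2 (clue 1).
So house 1 gets fish for pet.
So: house 1 = fish/lily/sedan, house 2 = parrot/poppy/motorcycle, house 3 = snake/dahlia/hatchback.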